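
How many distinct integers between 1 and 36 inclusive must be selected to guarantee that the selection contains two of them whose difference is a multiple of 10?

11

Integers whose pairwise differences are multiples of 10 are exactly those sharing a remainder mod 10. Pigeonhole: the 10 residue classes mod 10 are the pigeonholes.
With 10 integers one could put 1 in each residue class and have no class reach 2.
The 11th integer pushes some class to 2, so 10·1 + 1 = 11.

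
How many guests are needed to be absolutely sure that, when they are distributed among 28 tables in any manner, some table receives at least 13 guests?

337

With 336 guests one could put exactly 12 in each of the 28 tables, and no table would reach 13.
By the pigeonhole principle, one more guest must land in a table that already has 12, giving it 13.
So 28 × 12 + 1 = 337 guests are required.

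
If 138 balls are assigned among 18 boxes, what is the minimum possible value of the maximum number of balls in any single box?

By the pigeonhole principle, the 18 boxes are the holes and the 138 balls are the pigeons.
If every box held at most 7 balls, the total would be at most 18 × 7 = 126, which is less than 138.
So some box holds at least ⌈138/18⌉ = 8 balls.

8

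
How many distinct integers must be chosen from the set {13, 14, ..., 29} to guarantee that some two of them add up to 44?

11

A set avoiding the sum 44 can contain at most one of each pair {x, 44−x}, plus the 3 elements whose complement lies outside the range or equal to its own complement.
The integers 13, …, 22 (10 of them) are such a set: any two sum to at least 13+14 = 27 and at most 21+22 = 43 < 44.
Any 11th integer completes one of the 7 pairs, so 11 choices force a sum of 44.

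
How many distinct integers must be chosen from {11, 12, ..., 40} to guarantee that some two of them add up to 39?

22

Two chosen integers sum to 39 exactly when both halves of some pair {x, 39−x} with 11 ≤ x ≤ 39−x ≤ 28 are chosen — 9 such pairs.
The remaining 12 elements (those with no distinct partner in range) can never complete a 39-sum, so the worst case takes all of them and one from each pair: 12 + 9 = 21.
By pigeonhole, the 22nd integer has to be the second member of some pair, so 21 + 1 = 22.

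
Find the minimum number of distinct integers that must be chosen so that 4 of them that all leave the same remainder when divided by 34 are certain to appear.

103

Pigeonhole: the 34 residue classes mod 34 are the pigeonholes.
With 102 integers one could put 3 in each residue class and have no class reach 4.
The 103rd integer pushes some class to 4, so 34·3 + 1 = 103.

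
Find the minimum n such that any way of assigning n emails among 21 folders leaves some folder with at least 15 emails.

295

With 294 emails one could put exactly 14 in each of the 21 folders, and no folder would reach 15.
One more email must land in a folder that already has 14, giving it 15.
So 21 × 14 + 1 = 295 emails are required.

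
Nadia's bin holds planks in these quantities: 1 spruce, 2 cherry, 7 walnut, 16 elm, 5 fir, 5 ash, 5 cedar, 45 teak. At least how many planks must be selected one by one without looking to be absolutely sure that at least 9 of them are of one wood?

The 8 woods are the holes; the planks drawn are the pigeons.
To avoid 9 of any one wood, the worst case takes at most 8 of each wood, or every plank of a wood that has fewer than 8.
That gives 1 + 2 + 7 + 8 + 5 + 5 + 5 + 8 = 41 planks with no wood reaching 9.
The next plank forces some wood to 9, so 41 + 1 = 42.

42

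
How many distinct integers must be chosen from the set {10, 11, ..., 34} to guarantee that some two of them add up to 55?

19

Group the elements by complementary pair {x, 55−x}: {21,34}, {22,33}, {23,32}, …, giving 7 two-element pairs and 11 integers whose partner 55−x falls outside [10,34].
By the pigeonhole principle, treating each of those 18 groups as a pigeonhole, one can pick one integer per group — 18 integers — with no two summing to 55.
The 19th integer lands in an occupied pair, forcing a sum of 55.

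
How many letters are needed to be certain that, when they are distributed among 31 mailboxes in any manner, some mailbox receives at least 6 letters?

With 155 letters one could put exactly 5 in each of the 31 mailboxes, and no mailbox would reach 6.
One more letter must land in a mailbox that already has 5, giving it 6.
So 31 × 5 + 1 = 156 letters are required.

156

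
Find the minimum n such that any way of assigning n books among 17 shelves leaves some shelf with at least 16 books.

256

With 255 books one could put exactly 15 in each of the 17 shelves, and no shelf would reach 16.
One more book must land in a shelf that already has 15, giving it 16.
So 17 × 15 + 1 = 256 books are required.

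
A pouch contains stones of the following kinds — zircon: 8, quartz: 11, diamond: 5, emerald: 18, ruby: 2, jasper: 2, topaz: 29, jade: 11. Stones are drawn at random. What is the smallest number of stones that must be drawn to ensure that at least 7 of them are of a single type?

By the pigeonhole principle, the 8 types are the holes; the stones drawn are the pigeons.
To avoid 7 of any one type, the worst case takes at most 6 of each type, or every stone of a type that has fewer than 6.
That gives 6 + 6 + 5 + 6 + 2 + 2 + 6 + 6 = 39 stones with no type reaching 7.
The next stone forces some type to 7, so 39 + 1 = 40.

40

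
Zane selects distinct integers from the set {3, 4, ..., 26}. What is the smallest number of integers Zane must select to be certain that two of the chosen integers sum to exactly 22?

17

A set avoiding the sum 22 can contain at most one of each pair {x, 22−x}, plus the 8 elements whose complement lies outside the range or equal to its own complement.
The integers 11, …, 26 (16 of them) are such a set: any two sum to at least 11+12 = 23 > 22.
Any 17th integer completes one of the 8 pairs, so 17 choices force a sum of 22.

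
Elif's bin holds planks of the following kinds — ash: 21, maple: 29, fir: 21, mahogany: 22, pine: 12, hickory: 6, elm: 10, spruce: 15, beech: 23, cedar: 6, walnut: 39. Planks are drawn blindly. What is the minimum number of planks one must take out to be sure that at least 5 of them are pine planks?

197

In the worst case for collecting pine planks, every non-pine plank comes out first.
There are 21 + 29 + 21 + 22 + 6 + 10 + 15 + 23 + 6 + 39 = 192 non-pine planks altogether.
After those, each further plank must be pine, so 192 + 5 = 197 draws guarantee 5 pine planks.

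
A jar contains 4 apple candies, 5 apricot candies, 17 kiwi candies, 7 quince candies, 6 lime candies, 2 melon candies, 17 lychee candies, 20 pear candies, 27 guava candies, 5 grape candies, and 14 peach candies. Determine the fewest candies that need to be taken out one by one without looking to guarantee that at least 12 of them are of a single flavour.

By the pigeonhole principle, put each drawn candy into a box by flavour. The largest draw with every box below 12 takes min(count, 11) from each flavour; flavours with fewer than 11 contribute all they have.
Σ min(cᵢ, 11) = 4 + 5 + 11 + 7 + 6 + 2 + 11 + 11 + 11 + 5 + 11 = 84.
Draw number 84 + 1 = 85 must push one box to 12.

85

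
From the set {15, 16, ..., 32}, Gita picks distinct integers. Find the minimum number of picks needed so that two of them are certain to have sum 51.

Two chosen integers sum to 51 exactly when both halves of some pair {x, 51−x} with 19 ≤ x ≤ 51−x ≤ 32 are chosen — 7 such pairs.
The remaining 4 elements (those with no distinct partner in range) can never complete a 51-sum, so the worst case takes all of them and one from each pair: 4 + 7 = 11.
By pigeonhole, the 12th integer has to be the second member of some pair, so 11 + 1 = 12.

12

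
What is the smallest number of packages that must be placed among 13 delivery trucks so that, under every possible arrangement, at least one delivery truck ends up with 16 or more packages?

With 195 packages one could put exactly 15 in each of the 13 delivery trucks, and no delivery truck would reach 16.
Pigeonhole: one more package must land in a delivery truck that already has 15, giving it 16.
So 13 × 15 + 1 = 196 packages are required.

196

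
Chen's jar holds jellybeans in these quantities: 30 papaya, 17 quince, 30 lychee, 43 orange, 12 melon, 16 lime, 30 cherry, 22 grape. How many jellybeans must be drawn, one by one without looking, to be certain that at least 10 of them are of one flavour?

Put each drawn jellybean into a box by flavour. The largest draw with every box below 10 takes min(count, 9) from each flavour.
Σ min(cᵢ, 9) = 9 + 9 + 9 + 9 + 9 + 9 + 9 + 9 = 72.
Draw number 72 + 1 = 73 must push one box to 10.

73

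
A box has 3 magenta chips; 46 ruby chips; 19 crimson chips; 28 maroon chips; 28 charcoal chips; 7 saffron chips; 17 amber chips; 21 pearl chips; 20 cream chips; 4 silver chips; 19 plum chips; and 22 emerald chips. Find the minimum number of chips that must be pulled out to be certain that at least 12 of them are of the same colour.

By pigeonhole, put each drawn chip into a box by colour. The largest draw with every box below 12 takes min(count, 11) from each colour; colours with fewer than 11 contribute all they have.
Σ min(cᵢ, 11) = 3 + 11 + 11 + 11 + 11 + 7 + 11 + 11 + 11 + 4 + 11 + 11 = 113.
Draw number 113 + 1 = 114 must push one box to 12.

114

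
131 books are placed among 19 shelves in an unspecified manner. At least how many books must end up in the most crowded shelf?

7

By the pigeonhole principle, the 19 shelves are the holes and the 131 books are the pigeons.
If every shelf held at most 6 books, the total would be at most 19 × 6 = 114, which is less than 131.
So some shelf holds at least ⌈131/19⌉ = 7 books.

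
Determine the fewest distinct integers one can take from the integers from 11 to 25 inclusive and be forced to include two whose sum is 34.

10

Group the elements by complementary pair {x, 34−x}: {11,23}, {12,22}, {13,21}, …, giving 6 two-element pairs; the single value 17 (it cannot pair with itself since the integers are distinct); and 2 integers whose partner 34−x falls outside [11,25].
Pigeonhole: treating each of those 9 groups as a pigeonhole, one can pick one integer per group — 9 integers — with no two summing to 34.
The 10th integer lands in an occupied pair, forcing a sum of 34.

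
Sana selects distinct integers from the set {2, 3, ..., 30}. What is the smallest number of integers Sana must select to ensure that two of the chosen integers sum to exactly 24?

Group the elements by complementary pair {x, 24−x}: {2,22}, {3,21}, {4,20}, …, giving 10 two-element pairs, the single value 12 (it cannot pair with itself since the integers are distinct), and 8 integers whose partner 24−x falls outside [2,30].
Treating each of those 19 groups as a pigeonhole, one can pick one integer per group — 19 integers — with no two summing to 24.
The 20th integer lands in an occupied pair, forcing a sum of 24.

20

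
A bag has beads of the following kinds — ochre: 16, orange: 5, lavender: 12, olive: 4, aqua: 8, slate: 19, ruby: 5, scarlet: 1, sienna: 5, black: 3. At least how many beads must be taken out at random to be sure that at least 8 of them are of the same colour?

52

By the pigeonhole principle, put each drawn bead into a box by colour. The largest draw with every box below 8 takes min(count, 7) from each colour; colours with fewer than 7 contribute all they have.
Σ min(cᵢ, 7) = 7 + 5 + 7 + 4 + 7 + 7 + 5 + 1 + 5 + 3 = 51.
Draw number 51 + 1 = 52 must push one box to 8.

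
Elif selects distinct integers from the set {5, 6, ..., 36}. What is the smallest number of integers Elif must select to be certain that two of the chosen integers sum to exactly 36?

A set avoiding the sum 36 can contain at most one of each pair {x, 36−x}, plus the 6 elements whose complement lies outside the range or equal to its own complement.
The integers 18, …, 36 (19 of them) are such a set: any two sum to at least 18+19 = 37 > 36.
Pigeonhole: any 20th integer completes one of the 13 pairs, so 20 choices force a sum of 36.

20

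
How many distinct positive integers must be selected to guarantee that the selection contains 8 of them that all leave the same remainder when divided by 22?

155

Pigeonhole: the 22 residue classes mod 22 are the pigeonholes.
With 154 integers one could put 7 in each residue class and have no class reach 8.
The 155th integer pushes some class to 8, so 22·7 + 1 = 155.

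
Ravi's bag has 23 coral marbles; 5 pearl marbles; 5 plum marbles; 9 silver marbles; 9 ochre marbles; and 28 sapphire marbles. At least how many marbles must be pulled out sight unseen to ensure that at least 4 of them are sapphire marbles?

55

In the worst case for collecting sapphire marbles, every non-sapphire marble comes out first.
There are 23 + 5 + 5 + 9 + 9 = 51 non-sapphire marbles altogether.
After those, each further marble must be sapphire, so 51 + 4 = 55 draws guarantee 4 sapphire marbles.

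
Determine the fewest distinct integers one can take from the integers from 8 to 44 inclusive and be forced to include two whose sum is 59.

A set avoiding the sum 59 can contain at most one of each pair {x, 59−x}, plus the 7 elements whose complement lies outside the range.
The integers 8, …, 29 (22 of them) are such a set: any two sum to at least 8+9 = 17 and at most 28+29 = 57 < 59.
Pigeonhole: any 23rd integer completes one of the 15 pairs, so 23 choices force a sum of 59.

23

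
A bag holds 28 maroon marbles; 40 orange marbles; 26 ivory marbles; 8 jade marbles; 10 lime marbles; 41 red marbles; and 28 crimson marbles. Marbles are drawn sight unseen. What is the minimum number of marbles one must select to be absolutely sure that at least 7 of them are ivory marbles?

In the worst case for collecting ivory marbles, every non-ivory marble comes out first.
There are 28 + 40 + 8 + 10 + 41 + 28 = 155 non-ivory marbles altogether.
After those, each further marble must be ivory, so 155 + 7 = 162 draws guarantee 7 ivory marbles.

162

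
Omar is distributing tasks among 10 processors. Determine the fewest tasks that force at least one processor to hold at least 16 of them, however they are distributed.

151

With 150 tasks one could put exactly 15 in each of the 10 processors, and no processor would reach 16.
By pigeonhole, one more task must land in a processor that already has 15, giving it 16.
So 10 × 15 + 1 = 151 tasks are required.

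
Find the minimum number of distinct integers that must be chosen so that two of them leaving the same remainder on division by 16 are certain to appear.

Pigeonhole: the 16 residue classes mod 16 are the pigeonholes.
With 16 integers one could put 1 in each residue class and have no class reach 2.
The 17th integer pushes some class to 2, so 16·1 + 1 = 17.

17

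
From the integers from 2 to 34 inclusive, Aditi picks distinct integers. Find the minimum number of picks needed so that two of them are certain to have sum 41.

20

Two chosen integers sum to 41 exactly when both halves of some pair {x, 41−x} with 7 ≤ x ≤ 41−x ≤ 34 are chosen — 14 such pairs.
The remaining 5 elements (those with no distinct partner in range) can never complete a 41-sum, so the worst case takes all of them and one from each pair: 5 + 14 = 19.
Pigeonhole: the 20th integer has to be the second member of some pair, so 19 + 1 = 20.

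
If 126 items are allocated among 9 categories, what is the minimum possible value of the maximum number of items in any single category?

The 9 categories are the holes and the 126 items are the pigeons.
If every category held at most 13 items, the total would be at most 9 × 13 = 117, which is less than 126.
So some category holds at least ⌈126/9⌉ = 14 items.

14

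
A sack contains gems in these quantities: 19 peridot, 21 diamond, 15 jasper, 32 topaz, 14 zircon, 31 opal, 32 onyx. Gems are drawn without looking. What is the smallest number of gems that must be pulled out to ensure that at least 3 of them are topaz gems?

In the worst case for collecting topaz gems, every non-topaz gem comes out first.
There are 19 + 21 + 15 + 14 + 31 + 32 = 132 non-topaz gems altogether.
After those, each further gem must be topaz, so 132 + 3 = 135 draws guarantee 3 topaz gems.

135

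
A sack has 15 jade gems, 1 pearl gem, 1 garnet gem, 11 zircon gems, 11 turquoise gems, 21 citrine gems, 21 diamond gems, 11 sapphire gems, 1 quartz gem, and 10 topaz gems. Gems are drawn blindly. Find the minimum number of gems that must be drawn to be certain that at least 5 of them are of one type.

By the pigeonhole principle, the 10 types are the holes; the gems drawn are the pigeons.
To avoid 5 of any one type, the worst case takes at most 4 of each type, or every gem of a type that has fewer than 4.
That gives 4 + 1 + 1 + 4 + 4 + 4 + 4 + 4 + 1 + 4 = 31 gems with no type reaching 5.
The next gem forces some type to 5, so 31 + 1 = 32.

32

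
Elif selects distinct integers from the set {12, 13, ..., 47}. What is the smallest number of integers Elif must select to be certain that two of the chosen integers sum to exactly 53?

Group the elements by complementary pair {x, 53−x}: {12,41}, {13,40}, {14,39}, …, giving 15 two-element pairs and 6 integers whose partner 53−x falls outside [12,47].
Treating each of those 21 groups as a pigeonhole, one can pick one integer per group — 21 integers — with no two summing to 53.
The 22nd integer lands in an occupied pair, forcing a sum of 53.

22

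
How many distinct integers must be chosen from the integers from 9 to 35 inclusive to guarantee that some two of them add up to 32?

Group the elements by complementary pair {x, 32−x}: {9,23}, {10,22}, {11,21}, …, giving 7 two-element pairs, the single value 16 (it cannot pair with itself since the integers are distinct), and 12 integers whose partner 32−x falls outside [9,35].
Treating each of those 20 groups as a pigeonhole, one can pick one integer per group — 20 integers — with no two summing to 32.
The 21st integer lands in an occupied pair, forcing a sum of 32.

21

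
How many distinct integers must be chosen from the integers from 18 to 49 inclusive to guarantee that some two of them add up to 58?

Two chosen integers sum to 58 exactly when both halves of some pair {x, 58−x} with 18 ≤ x ≤ 58−x ≤ 40 are chosen — 11 such pairs.
The remaining 10 elements (those with no distinct partner in range) can never complete a 58-sum, so the worst case takes all of them and one from each pair: 10 + 11 = 21.
By the pigeonhole principle, the 22nd integer has to be the second member of some pair, so 21 + 1 = 22.

22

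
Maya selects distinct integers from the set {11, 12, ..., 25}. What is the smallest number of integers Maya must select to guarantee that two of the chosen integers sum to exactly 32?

11

A set avoiding the sum 32 can contain at most one of each pair {x, 32−x}, plus the 5 elements whose complement lies outside the range or equal to its own complement.
The integers 16, …, 25 (10 of them) are such a set: any two sum to at least 16+17 = 33 > 32.
Pigeonhole: any 11th integer completes one of the 5 pairs, so 11 choices force a sum of 32.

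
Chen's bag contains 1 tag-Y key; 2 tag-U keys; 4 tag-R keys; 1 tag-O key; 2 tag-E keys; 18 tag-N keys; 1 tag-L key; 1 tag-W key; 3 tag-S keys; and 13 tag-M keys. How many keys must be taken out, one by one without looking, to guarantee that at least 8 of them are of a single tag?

30

The 10 tags are the holes; the keys drawn are the pigeons.
To avoid 8 of any one tag, the worst case takes at most 7 of each tag, or every key of a tag that has fewer than 7.
That gives 1 + 2 + 4 + 1 + 2 + 7 + 1 + 1 + 3 + 7 = 29 keys with no tag reaching 8.
The next key forces some tag to 8, so 29 + 1 = 30.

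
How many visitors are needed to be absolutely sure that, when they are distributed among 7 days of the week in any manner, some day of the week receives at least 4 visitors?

With 21 visitors one could put exactly 3 in each of the 7 days of the week, and no day of the week would reach 4.
Pigeonhole: one more visitor must land in a day of the week that already has 3, giving it 4.
So 7 × 3 + 1 = 22 visitors are required.

22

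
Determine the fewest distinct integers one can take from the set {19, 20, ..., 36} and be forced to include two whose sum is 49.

13

Two chosen integers sum to 49 exactly when both halves of some pair {x, 49−x} with 19 ≤ x ≤ 49−x ≤ 30 are chosen — 6 such pairs.
The remaining 6 elements (those with no distinct partner in range) can never complete a 49-sum, so the worst case takes all of them and one from each pair: 6 + 6 = 12.
The 13th integer has to be the second member of some pair, so 12 + 1 = 13.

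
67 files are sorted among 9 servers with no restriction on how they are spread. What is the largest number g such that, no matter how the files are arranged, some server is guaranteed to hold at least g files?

The 9 servers are the holes and the 67 files are the pigeons.
If every server held at most 7 files, the total would be at most 9 × 7 = 63, which is less than 67.
So some server holds at least ⌈67/9⌉ = 8 files.

8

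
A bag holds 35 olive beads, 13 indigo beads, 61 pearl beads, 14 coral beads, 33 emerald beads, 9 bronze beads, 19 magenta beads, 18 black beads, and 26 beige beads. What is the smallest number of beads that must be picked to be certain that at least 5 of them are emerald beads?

200

In the worst case for collecting emerald beads, every non-emerald bead comes out first.
There are 35 + 13 + 61 + 14 + 9 + 19 + 18 + 26 = 195 non-emerald beads altogether.
After those, each further bead must be emerald, so 195 + 5 = 200 draws guarantee 5 emerald beads.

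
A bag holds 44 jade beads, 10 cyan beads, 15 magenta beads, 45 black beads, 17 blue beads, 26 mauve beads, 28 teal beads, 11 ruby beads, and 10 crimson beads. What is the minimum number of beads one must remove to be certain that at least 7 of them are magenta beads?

198

In the worst case for collecting magenta beads, every non-magenta bead comes out first.
There are 44 + 10 + 45 + 17 + 26 + 28 + 11 + 10 = 191 non-magenta beads altogether.
After those, each further bead must be magenta, so 191 + 7 = 198 draws guarantee 7 magenta beads.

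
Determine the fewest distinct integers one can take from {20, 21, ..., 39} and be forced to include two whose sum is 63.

A set avoiding the sum 63 can contain at most one of each pair {x, 63−x}, plus the 4 elements whose complement lies outside the range.
The integers 20, …, 31 (12 of them) are such a set: any two sum to at least 20+21 = 41 and at most 30+31 = 61 < 63.
Any 13th integer completes one of the 8 pairs, so 13 choices force a sum of 63.

13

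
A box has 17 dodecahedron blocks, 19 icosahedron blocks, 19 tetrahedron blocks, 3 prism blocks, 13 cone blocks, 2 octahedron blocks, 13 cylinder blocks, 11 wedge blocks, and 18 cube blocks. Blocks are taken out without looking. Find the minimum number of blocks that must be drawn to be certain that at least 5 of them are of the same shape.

34

An adversary could hand out at most 4 blocks per shape (prism, octahedron run out sooner): 4 + 4 + 4 + 3 + 4 + 2 + 4 + 4 + 4 = 33 blocks and still no shape has 5.
One more block lands in a shape already at 4, so 34 draws are enough and 33 are not.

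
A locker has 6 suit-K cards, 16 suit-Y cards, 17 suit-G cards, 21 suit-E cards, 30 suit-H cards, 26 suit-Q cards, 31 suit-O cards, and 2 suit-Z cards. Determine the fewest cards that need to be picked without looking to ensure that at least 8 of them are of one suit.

51

By pigeonhole, the 8 suits are the holes; the cards drawn are the pigeons.
To avoid 8 of any one suit, the worst case takes at most 7 of each suit, or every card of a suit that has fewer than 7.
That gives 6 + 7 + 7 + 7 + 7 + 7 + 7 + 2 = 50 cards with no suit reaching 8.
The next card forces some suit to 8, so 50 + 1 = 51.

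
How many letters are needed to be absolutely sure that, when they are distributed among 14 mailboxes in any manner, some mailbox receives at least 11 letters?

With 140 letters one could put exactly 10 in each of the 14 mailboxes, and no mailbox would reach 11.
One more letter must land in a mailbox that already has 10, giving it 11.
So 14 × 10 + 1 = 141 letters are required.

141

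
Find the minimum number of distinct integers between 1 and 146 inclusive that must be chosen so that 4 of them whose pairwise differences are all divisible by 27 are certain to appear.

Integers whose pairwise differences are multiples of 27 are exactly those sharing a remainder mod 27. The 27 residue classes mod 27 are the pigeonholes.
With 81 integers one could put 3 in each residue class and have no class reach 4.
The 82nd integer pushes some class to 4, so 27·3 + 1 = 82.

82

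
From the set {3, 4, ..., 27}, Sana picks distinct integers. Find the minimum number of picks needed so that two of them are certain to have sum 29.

Two chosen integers sum to 29 exactly when both halves of some pair {x, 29−x} with 3 ≤ x ≤ 29−x ≤ 26 are chosen — 12 such pairs.
The remaining 1 element (those with no distinct partner in range) can never complete a 29-sum, so the worst case takes all of them and one from each pair: 1 + 12 = 13.
By pigeonhole, the 14th integer has to be the second member of some pair, so 13 + 1 = 14.

14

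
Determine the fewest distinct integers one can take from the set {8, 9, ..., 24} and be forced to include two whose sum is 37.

Group the elements by complementary pair {x, 37−x}: {13,24}, {14,23}, {15,22}, …, giving 6 two-element pairs and 5 integers whose partner 37−x falls outside [8,24].
Treating each of those 11 groups as a pigeonhole, one can pick one integer per group — 11 integers — with no two summing to 37.
The 12th integer lands in an occupied pair, forcing a sum of 37.

12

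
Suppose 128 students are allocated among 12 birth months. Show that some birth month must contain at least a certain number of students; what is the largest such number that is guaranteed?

11

The 12 birth months are the holes and the 128 students are the pigeons.
If every birth month held at most 10 students, the total would be at most 12 × 10 = 120, which is less than 128.
So some birth month holds at least ⌈128/12⌉ = 11 students.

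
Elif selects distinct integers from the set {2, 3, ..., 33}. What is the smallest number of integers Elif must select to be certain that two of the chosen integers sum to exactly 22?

A set avoiding the sum 22 can contain at most one of each pair {x, 22−x}, plus the 14 elements whose complement lies outside the range or equal to its own complement.
The integers 11, …, 33 (23 of them) are such a set: any two sum to at least 11+12 = 23 > 22.
By the pigeonhole principle, any 24th integer completes one of the 9 pairs, so 24 choices force a sum of 22.

24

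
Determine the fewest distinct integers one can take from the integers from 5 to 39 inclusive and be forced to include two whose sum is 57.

25

Two chosen integers sum to 57 exactly when both halves of some pair {x, 57−x} with 18 ≤ x ≤ 57−x ≤ 39 are chosen — 11 such pairs.
The remaining 13 elements (those with no distinct partner in range) can never complete a 57-sum, so the worst case takes all of them and one from each pair: 13 + 11 = 24.
The 25th integer has to be the second member of some pair, so 24 + 1 = 25.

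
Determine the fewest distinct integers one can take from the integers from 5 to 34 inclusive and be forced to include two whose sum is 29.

21

Two chosen integers sum to 29 exactly when both halves of some pair {x, 29−x} with 5 ≤ x ≤ 29−x ≤ 24 are chosen — 10 such pairs.
The remaining 10 elements (those with no distinct partner in range) can never complete a 29-sum, so the worst case takes all of them and one from each pair: 10 + 10 = 20.
The 21st integer has to be the second member of some pair, so 20 + 1 = 21.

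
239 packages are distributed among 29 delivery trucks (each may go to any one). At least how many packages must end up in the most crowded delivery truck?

9

The 29 delivery trucks are the holes and the 239 packages are the pigeons.
If every delivery truck held at most 8 packages, the total would be at most 29 × 8 = 232, which is less than 239.
So some delivery truck holds at least ⌈239/29⌉ = 9 packages.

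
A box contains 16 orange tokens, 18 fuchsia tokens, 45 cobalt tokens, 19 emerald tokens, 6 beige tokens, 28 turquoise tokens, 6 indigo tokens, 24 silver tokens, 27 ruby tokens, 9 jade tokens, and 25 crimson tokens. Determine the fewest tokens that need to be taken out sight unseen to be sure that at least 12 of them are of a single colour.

110

By the pigeonhole principle, the 11 colours are the holes; the tokens drawn are the pigeons.
To avoid 12 of any one colour, the worst case takes at most 11 of each colour, or every token of a colour that has fewer than 11.
That gives 11 + 11 + 11 + 11 + 6 + 11 + 6 + 11 + 11 + 9 + 11 = 109 tokens with no colour reaching 12.
The next token forces some colour to 12, so 109 + 1 = 110.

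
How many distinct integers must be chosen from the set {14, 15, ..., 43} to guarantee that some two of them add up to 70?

23

A set avoiding the sum 70 can contain at most one of each pair {x, 70−x}, plus the 14 elements whose complement lies outside the range or equal to its own complement.
The integers 14, …, 35 (22 of them) are such a set: any two sum to at least 14+15 = 29 and at most 34+35 = 69 < 70.
By pigeonhole, any 23rd integer completes one of the 8 pairs, so 23 choices force a sum of 70.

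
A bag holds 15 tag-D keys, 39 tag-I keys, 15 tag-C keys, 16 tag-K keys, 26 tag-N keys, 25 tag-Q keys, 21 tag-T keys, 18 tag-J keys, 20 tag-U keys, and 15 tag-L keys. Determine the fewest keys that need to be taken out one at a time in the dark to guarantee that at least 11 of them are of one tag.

Put each drawn key into a box by tag. The largest draw with every box below 11 takes min(count, 10) from each tag.
Σ min(cᵢ, 10) = 10 + 10 + 10 + 10 + 10 + 10 + 10 + 10 + 10 + 10 = 100.
Draw number 100 + 1 = 101 must push one box to 11.

101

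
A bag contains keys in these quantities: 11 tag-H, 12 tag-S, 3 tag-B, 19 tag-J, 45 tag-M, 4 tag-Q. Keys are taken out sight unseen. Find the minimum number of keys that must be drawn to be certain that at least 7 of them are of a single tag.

Pigeonhole: put each drawn key into a box by tag. The largest draw with every box below 7 takes min(count, 6) from each tag; tags with fewer than 6 contribute all they have.
Σ min(cᵢ, 6) = 6 + 6 + 3 + 6 + 6 + 4 = 31.
Draw number 31 + 1 = 32 must push one box to 7.

32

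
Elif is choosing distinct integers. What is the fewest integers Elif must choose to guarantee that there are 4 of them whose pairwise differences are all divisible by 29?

Integers whose pairwise differences are multiples of 29 are exactly those sharing a remainder mod 29. The 29 residue classes mod 29 are the pigeonholes.
With 87 integers one could put 3 in each residue class and have no class reach 4.
The 88th integer pushes some class to 4, so 29·3 + 1 = 88.

88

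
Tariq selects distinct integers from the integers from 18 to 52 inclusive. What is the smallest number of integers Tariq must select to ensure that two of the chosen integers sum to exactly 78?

A set avoiding the sum 78 can contain at most one of each pair {x, 78−x}, plus the 9 elements whose complement lies outside the range or equal to its own complement.
The integers 18, …, 39 (22 of them) are such a set: any two sum to at least 18+19 = 37 and at most 38+39 = 77 < 78.
By the pigeonhole principle, any 23rd integer completes one of the 13 pairs, so 23 choices force a sum of 78.

23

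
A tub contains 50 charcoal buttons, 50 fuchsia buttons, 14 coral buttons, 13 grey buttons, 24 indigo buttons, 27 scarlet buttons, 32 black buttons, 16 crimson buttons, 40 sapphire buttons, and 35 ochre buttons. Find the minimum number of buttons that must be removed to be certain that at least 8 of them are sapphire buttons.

In the worst case for collecting sapphire buttons, every non-sapphire button comes out first.
There are 50 + 50 + 14 + 13 + 24 + 27 + 32 + 16 + 35 = 261 non-sapphire buttons altogether.
After those, each further button must be sapphire, so 261 + 8 = 269 draws guarantee 8 sapphire buttons.

269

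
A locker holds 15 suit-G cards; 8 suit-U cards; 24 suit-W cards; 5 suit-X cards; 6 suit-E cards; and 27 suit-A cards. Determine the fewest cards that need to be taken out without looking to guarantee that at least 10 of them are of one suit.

47

Put each drawn card into a box by suit. The largest draw with every box below 10 takes min(count, 9) from each suit; suits with fewer than 9 contribute all they have.
Σ min(cᵢ, 9) = 9 + 8 + 9 + 5 + 6 + 9 = 46.
Draw number 46 + 1 = 47 must push one box to 10.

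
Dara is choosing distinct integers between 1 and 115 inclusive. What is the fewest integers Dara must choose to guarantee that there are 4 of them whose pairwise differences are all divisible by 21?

Integers whose pairwise differences are multiples of 21 are exactly those sharing a remainder mod 21. By the pigeonhole principle, the 21 residue classes mod 21 are the pigeonholes.
With 63 integers one could put 3 in each residue class and have no class reach 4.
The 64th integer pushes some class to 4, so 21·3 + 1 = 64.

64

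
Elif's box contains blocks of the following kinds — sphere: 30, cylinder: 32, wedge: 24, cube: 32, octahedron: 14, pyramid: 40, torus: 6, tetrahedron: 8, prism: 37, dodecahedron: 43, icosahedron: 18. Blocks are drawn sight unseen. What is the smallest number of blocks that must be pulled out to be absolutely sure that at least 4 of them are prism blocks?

251

In the worst case for collecting prism blocks, every non-prism block comes out first.
There are 30 + 32 + 24 + 32 + 14 + 40 + 6 + 8 + 43 + 18 = 247 non-prism blocks altogether.
After those, each further block must be prism, so 247 + 4 = 251 draws guarantee 4 prism blocks.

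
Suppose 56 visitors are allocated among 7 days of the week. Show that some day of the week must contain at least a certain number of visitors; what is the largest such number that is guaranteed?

8

Pigeonhole: the 7 days of the week are the holes and the 56 visitors are the pigeons.
If every day of the week held at most 7 visitors, the total would be at most 7 × 7 = 49, which is less than 56.
So some day of the week holds at least ⌈56/7⌉ = 8 visitors.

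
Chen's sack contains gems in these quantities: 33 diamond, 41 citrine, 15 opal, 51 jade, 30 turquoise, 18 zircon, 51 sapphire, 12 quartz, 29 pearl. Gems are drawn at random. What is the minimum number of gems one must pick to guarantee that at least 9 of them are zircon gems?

271

In the worst case for collecting zircon gems, every non-zircon gem comes out first.
There are 33 + 41 + 15 + 51 + 30 + 51 + 12 + 29 = 262 non-zircon gems altogether.
After those, each further gem must be zircon, so 262 + 9 = 271 draws guarantee 9 zircon gems.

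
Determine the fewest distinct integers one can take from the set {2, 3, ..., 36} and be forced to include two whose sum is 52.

A set avoiding the sum 52 can contain at most one of each pair {x, 52−x}, plus the 15 elements whose complement lies outside the range or equal to its own complement.
The integers 2, …, 26 (25 of them) are such a set: any two sum to at least 2+3 = 5 and at most 25+26 = 51 < 52.
Any 26th integer completes one of the 10 pairs, so 26 choices force a sum of 52.

26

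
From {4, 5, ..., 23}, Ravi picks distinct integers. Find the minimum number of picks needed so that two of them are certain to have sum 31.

13

A set avoiding the sum 31 can contain at most one of each pair {x, 31−x}, plus the 4 elements whose complement lies outside the range.
The integers 4, …, 15 (12 of them) are such a set: any two sum to at least 4+5 = 9 and at most 14+15 = 29 < 31.
Any 13th integer completes one of the 8 pairs, so 13 choices force a sum of 31.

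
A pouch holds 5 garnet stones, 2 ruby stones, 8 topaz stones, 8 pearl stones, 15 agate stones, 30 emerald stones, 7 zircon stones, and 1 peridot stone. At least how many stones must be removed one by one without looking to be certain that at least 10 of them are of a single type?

Put each drawn stone into a box by type. The largest draw with every box below 10 takes min(count, 9) from each type; types with fewer than 9 contribute all they have.
Σ min(cᵢ, 9) = 5 + 2 + 8 + 8 + 9 + 9 + 7 + 1 = 49.
Draw number 49 + 1 = 50 must push one box to 10.

50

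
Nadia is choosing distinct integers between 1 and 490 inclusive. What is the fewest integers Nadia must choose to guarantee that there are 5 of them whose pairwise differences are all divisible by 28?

Integers whose pairwise differences are multiples of 28 are exactly those sharing a remainder mod 28. The 28 residue classes mod 28 are the pigeonholes.
With 112 integers one could put 4 in each residue class and have no class reach 5.
The 113th integer pushes some class to 5, so 28·4 + 1 = 113.

113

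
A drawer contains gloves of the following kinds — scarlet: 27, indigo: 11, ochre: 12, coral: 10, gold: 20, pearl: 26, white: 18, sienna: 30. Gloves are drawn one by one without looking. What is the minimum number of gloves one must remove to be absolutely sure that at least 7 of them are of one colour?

Put each drawn glove into a box by colour. The largest draw with every box below 7 takes min(count, 6) from each colour.
Σ min(cᵢ, 6) = 6 + 6 + 6 + 6 + 6 + 6 + 6 + 6 = 48.
Draw number 48 + 1 = 49 must push one box to 7.

49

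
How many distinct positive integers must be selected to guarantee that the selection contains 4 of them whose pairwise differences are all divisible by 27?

82

Integers whose pairwise differences are multiples of 27 are exactly those sharing a remainder mod 27. By pigeonhole, the 27 residue classes mod 27 are the pigeonholes.
With 81 integers one could put 3 in each residue class and have no class reach 4.
The 82nd integer pushes some class to 4, so 27·3 + 1 = 82.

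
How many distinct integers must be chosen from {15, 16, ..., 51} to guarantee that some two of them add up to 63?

21

Two chosen integers sum to 63 exactly when both halves of some pair {x, 63−x} with 15 ≤ x ≤ 63−x ≤ 48 are chosen — 17 such pairs.
The remaining 3 elements (those with no distinct partner in range) can never complete a 63-sum, so the worst case takes all of them and one from each pair: 3 + 17 = 20.
The 21st integer has to be the second member of some pair, so 20 + 1 = 21.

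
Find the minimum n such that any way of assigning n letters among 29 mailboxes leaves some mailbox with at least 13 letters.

349

With 348 letters one could put exactly 12 in each of the 29 mailboxes, and no mailbox would reach 13.
One more letter must land in a mailbox that already has 12, giving it 13.
So 29 × 12 + 1 = 349 letters are required.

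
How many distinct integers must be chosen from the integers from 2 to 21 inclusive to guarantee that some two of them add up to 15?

Two chosen integers sum to 15 exactly when both halves of some pair {x, 15−x} with 2 ≤ x ≤ 15−x ≤ 13 are chosen — 6 such pairs.
The remaining 8 elements (those with no distinct partner in range) can never complete a 15-sum, so the worst case takes all of them and one from each pair: 8 + 6 = 14.
By pigeonhole, the 15th integer has to be the second member of some pair, so 14 + 1 = 15.

15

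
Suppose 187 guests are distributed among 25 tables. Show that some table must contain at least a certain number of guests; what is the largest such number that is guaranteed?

By pigeonhole, the 25 tables are the holes and the 187 guests are the pigeons.
If every table held at most 7 guests, the total would be at most 25 × 7 = 175, which is less than 187.
So some table holds at least ⌈187/25⌉ = 8 guests.

8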